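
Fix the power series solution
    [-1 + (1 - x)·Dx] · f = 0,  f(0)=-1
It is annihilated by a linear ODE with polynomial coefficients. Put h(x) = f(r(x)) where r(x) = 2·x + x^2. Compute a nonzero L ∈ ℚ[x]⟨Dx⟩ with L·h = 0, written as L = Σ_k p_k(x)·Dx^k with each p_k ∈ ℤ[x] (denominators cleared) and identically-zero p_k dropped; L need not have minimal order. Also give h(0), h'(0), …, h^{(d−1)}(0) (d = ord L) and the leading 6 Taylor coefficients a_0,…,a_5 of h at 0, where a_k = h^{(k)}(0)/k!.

L = (2 + 2·x) + (-1 + 2·x + x^2)·Dx  (order 1).
h: a_k = -1, -2, -5, -12, -29, -70, …
ICs: h(0) = -1.

f: a_k = -1, -1, -1, -1, -1, -1, …
Substitute x→r, Dx→(1/r')Dx; clear ⇒ L₀.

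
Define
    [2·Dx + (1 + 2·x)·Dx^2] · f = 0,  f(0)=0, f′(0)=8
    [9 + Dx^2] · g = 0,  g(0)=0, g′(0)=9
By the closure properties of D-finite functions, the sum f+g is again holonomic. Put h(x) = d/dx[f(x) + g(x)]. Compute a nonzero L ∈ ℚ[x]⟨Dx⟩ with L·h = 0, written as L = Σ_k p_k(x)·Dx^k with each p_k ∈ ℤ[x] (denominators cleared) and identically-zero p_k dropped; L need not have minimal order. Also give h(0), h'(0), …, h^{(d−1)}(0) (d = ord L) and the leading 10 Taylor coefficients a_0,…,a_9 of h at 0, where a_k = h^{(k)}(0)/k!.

L = (594 + 648·x + 648·x^2) + (153 + 630·x + 972·x^2 + 648·x^3)·Dx + (66 + 72·x + 72·x^2)·Dx^2 + (17 + 70·x + 108·x^2 + 72·x^3)·Dx^3  (order 3).
h: a_k = 17, -16, -17/2, -64, 1267/8, -256, 40231/80, -1024, 9181601/4480, -4096, …
ICs: h(0) = 17, h′(0) = -16, h′′(0) = -17.

f: a_k = 0, 8, -8, 32/3, -16, 128/5, -128/3, 512/7, -128, 2048/9, …
g: a_k = 0, 9, 0, -27/2, 0, 243/40, 0, -729/560, 0, 729/4480, …
f+g: L₀ = lclm(L_f,L_g), ord ≤ 2+2.
h=h₀': d/dx-closure on L₀ ⇒ L.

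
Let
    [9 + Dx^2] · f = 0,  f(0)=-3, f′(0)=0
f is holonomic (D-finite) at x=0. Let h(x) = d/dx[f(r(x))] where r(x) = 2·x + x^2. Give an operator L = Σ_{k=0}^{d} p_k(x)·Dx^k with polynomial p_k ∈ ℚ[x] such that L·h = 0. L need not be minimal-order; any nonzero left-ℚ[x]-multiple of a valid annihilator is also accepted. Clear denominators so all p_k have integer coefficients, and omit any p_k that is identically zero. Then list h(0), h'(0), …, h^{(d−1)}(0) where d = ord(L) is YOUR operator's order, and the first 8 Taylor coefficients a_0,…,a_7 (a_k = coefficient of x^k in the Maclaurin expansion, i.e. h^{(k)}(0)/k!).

L = (39 + 144·x + 216·x^2 + 144·x^3 + 36·x^4) + (-3 - 3·x)·Dx + (1 + 2·x + x^2)·Dx^2  (order 2).
h: a_k = 0, 108, 162, -594, -1620, -1458/5, 17577/5, 166293/35, …
ICs: h(0) = 0, h′(0) = 108.

f: a_k = -3, 0, 27/2, 0, -81/8, 0, 243/80, 0, …
L₀ from L_f via x↦r, Dx↦r'^{-1}Dx.
h₀' ⇒ L via d/dx closure of L₀.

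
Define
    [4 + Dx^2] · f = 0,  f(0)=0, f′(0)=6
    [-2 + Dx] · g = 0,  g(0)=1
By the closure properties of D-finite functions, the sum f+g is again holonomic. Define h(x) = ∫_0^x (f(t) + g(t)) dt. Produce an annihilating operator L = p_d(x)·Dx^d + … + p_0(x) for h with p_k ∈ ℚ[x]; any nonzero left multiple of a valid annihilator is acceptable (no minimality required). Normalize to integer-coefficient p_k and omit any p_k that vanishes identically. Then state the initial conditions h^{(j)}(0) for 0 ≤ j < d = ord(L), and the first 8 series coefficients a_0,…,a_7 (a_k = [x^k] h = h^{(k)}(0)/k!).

f: a_k = 0, 6, 0, -4, 0, 4/5, 0, -8/105, …
g: a_k = 1, 2, 2, 4/3, 2/3, 4/15, 4/45, 8/315, …
L₀ := lclm(L_f,L_g); ord L₀ ≤ 2+1.
h=∫h₀ ⇒ L = L₀·Dx.
L = -8·Dx + 4·Dx^2 - 2·Dx^3 + Dx^4  (order 4).
h: a_k = 0, 1, 4, 2/3, -2/3, 2/15, 8/45, 4/315, …
ICs: h(0) = 0, h′(0) = 1, h′′(0) = 8, h′′′(0) = 4.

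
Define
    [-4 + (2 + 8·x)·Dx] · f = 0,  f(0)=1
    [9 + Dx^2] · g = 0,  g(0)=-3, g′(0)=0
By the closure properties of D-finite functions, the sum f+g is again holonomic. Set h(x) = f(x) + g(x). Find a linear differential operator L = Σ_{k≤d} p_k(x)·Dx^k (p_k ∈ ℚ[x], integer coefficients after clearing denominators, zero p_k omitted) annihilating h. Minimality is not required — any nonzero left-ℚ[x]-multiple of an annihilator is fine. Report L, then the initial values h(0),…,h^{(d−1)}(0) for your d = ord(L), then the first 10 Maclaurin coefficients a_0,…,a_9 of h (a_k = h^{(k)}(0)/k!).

L = (-378 - 1296·x - 2592·x^2) + (45 + 828·x + 3888·x^2 + 5184·x^3)·Dx + (-42 - 144·x - 288·x^2)·Dx^2 + (5 + 92·x + 432·x^2 + 576·x^3)·Dx^3  (order 3).
h: a_k = -2, 2, 23/2, 4, -161/8, 28, -6477/80, 264, -3846027/4480, 2860, …
ICs: h(0) = -2, h′(0) = 2, h′′(0) = 23.

f: a_k = 1, 2, -2, 4, -10, 28, -84, 264, -858, 2860, …
g: a_k = -3, 0, 27/2, 0, -81/8, 0, 243/80, 0, -2187/4480, 0, …
h₀=f+g: left-lcm gives L₀, ord ≤ 3.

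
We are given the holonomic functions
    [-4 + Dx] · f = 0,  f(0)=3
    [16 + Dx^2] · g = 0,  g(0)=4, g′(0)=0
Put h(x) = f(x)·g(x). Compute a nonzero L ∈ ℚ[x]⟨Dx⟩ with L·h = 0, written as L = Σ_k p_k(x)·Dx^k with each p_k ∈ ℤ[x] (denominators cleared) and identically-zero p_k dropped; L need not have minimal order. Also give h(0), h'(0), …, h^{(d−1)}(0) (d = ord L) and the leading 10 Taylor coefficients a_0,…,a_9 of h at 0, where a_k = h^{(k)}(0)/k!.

f: a_k = 3, 12, 24, 32, 32, 128/5, 256/15, 1024/105, 512/105, 2048/945, …
g: a_k = 4, 0, -32, 0, 128/3, 0, -1024/45, 0, 2048/315, 0, …
Sym-product of L_f,L_g gives L₀ (≤ ord 2).
L = 32 - 8·Dx + Dx^2  (order 2).
h: a_k = 12, 48, 0, -256, -512, -2048/5, 0, 32768/105, 32768/105, 131072/945, …
ICs: h(0) = 12, h′(0) = 48.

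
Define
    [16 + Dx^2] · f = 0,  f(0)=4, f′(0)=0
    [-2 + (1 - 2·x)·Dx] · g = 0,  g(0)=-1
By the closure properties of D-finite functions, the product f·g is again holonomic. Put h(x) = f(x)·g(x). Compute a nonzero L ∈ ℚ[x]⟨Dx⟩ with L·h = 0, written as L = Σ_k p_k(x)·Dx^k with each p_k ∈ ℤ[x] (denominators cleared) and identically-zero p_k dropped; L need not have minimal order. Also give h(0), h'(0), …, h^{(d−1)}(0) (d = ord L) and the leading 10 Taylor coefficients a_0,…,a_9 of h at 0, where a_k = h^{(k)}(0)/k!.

f: a_k = 4, 0, -32, 0, 128/3, 0, -1024/45, 0, 2048/315, 0, …
g: a_k = -1, -2, -4, -8, -16, -32, -64, -128, -256, -512, …
L₀ := L_f ⊗_s L_g (sym. prod.), ord ≤ 2.
L = (-16 + 32·x) + 4·Dx + (-1 + 2·x)·Dx^2  (order 2).
h: a_k = -4, -8, 16, 32, 64/3, 128/3, 4864/45, 9728/45, 134144/315, 268288/315, …
ICs: h(0) = -4, h′(0) = -8.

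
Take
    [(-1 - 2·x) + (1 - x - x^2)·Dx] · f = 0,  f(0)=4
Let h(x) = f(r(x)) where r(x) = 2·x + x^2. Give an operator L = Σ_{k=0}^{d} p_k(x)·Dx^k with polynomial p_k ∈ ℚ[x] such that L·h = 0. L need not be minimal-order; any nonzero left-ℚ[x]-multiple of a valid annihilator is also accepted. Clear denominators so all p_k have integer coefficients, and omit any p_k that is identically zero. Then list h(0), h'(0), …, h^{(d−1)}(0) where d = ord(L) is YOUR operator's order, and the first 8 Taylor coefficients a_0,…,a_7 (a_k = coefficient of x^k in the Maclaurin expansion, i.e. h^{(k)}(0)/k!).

L = (2 + 10·x + 12·x^2 + 4·x^3) + (-1 + 2·x + 5·x^2 + 4·x^3 + x^4)·Dx  (order 1).
h: a_k = 4, 8, 36, 128, 472, 1736, 6380, 23456, …
ICs: h(0) = 4.

f: a_k = 4, 4, 8, 12, 20, 32, 52, 84, …
Change of var in L_f (x↦r) gives L₀.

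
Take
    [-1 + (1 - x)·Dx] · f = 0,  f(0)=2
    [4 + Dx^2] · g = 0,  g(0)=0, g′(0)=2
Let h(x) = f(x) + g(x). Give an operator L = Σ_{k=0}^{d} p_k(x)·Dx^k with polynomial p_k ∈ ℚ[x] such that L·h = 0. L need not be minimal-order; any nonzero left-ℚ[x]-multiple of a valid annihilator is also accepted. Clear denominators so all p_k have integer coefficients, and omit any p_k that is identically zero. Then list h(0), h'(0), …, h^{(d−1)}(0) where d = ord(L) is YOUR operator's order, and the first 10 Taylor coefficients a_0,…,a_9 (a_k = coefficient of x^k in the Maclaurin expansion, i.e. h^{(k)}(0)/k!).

L = (20 - 16·x + 8·x^2) + (-12 + 28·x - 24·x^2 + 8·x^3)·Dx + (5 - 4·x + 2·x^2)·Dx^2 + (-3 + 7·x - 6·x^2 + 2·x^3)·Dx^3  (order 3).
h: a_k = 2, 4, 2, 2/3, 2, 34/15, 2, 622/315, 2, 5674/2835, …
ICs: h(0) = 2, h′(0) = 4, h′′(0) = 4.

f: a_k = 2, 2, 2, 2, 2, 2, 2, 2, 2, 2, …
g: a_k = 0, 2, 0, -4/3, 0, 4/15, 0, -8/315, 0, 4/2835, …
h₀=f+g: left-lcm gives L₀, ord ≤ 3.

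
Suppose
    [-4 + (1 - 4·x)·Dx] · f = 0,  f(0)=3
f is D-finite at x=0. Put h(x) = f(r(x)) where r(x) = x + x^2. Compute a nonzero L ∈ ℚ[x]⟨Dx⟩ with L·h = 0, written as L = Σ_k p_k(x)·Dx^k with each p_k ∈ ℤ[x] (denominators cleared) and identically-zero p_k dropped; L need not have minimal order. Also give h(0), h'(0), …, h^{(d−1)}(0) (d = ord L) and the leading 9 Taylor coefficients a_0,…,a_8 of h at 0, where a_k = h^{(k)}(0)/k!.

L = (4 + 8·x) + (-1 + 4·x + 4·x^2)·Dx  (order 1).
h: a_k = 3, 12, 60, 288, 1392, 6720, 32448, 156672, 756480, …
ICs: h(0) = 3.

f: a_k = 3, 12, 48, 192, 768, 3072, 12288, 49152, 196608, …
h₀=f(r): pull back L_f along r ⇒ L₀.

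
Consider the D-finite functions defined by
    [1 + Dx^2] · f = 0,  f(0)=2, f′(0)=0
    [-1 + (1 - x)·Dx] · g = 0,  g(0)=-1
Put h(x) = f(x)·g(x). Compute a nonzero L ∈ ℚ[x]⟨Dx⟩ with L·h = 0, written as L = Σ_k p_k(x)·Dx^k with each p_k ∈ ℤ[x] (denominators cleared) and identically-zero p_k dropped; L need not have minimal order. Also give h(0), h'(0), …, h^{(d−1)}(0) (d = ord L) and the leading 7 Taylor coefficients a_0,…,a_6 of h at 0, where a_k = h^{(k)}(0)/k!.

f: a_k = 2, 0, -1, 0, 1/12, 0, -1/360, …
g: a_k = -1, -1, -1, -1, -1, -1, -1, …
f·g: L₀ = L_f ⊗_s L_g, ord ≤ 2·1.
L = (-1 + x) + 2·Dx + (-1 + x)·Dx^2  (order 2).
h: a_k = -2, -2, -1, -1, -13/12, -13/12, -389/360, …
ICs: h(0) = -2, h′(0) = -2.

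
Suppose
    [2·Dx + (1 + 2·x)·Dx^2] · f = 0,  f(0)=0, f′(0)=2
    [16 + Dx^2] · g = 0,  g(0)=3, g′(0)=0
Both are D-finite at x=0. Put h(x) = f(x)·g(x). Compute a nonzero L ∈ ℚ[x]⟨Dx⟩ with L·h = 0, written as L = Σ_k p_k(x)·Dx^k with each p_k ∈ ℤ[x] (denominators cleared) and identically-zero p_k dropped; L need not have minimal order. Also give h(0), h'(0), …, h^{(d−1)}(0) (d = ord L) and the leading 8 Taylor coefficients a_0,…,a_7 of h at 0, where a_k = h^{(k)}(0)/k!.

f: a_k = 0, 2, -2, 8/3, -4, 32/5, -32/3, 128/7, …
g: a_k = 3, 0, -24, 0, 32, 0, -256/15, 0, …
L₀ := L_f ⊗_s L_g (sym. prod.), ord ≤ 4.
L = (2688 + 27648·x + 93184·x^2 + 131072·x^3 + 65536·x^4) + (896 + 5888·x + 12288·x^2 + 8192·x^3)·Dx + (408 + 3712·x + 11904·x^2 + 16384·x^3 + 8192·x^4)·Dx^2 + (56 + 368·x + 768·x^2 + 512·x^3)·Dx^3 + (15 + 124·x + 380·x^2 + 512·x^3 + 256·x^4)·Dx^4  (order 4).
h: a_k = 0, 6, -6, -40, 36, 96/5, 0, -1664/35, …
ICs: h(0) = 0, h′(0) = 6, h′′(0) = -12, h′′′(0) = -240.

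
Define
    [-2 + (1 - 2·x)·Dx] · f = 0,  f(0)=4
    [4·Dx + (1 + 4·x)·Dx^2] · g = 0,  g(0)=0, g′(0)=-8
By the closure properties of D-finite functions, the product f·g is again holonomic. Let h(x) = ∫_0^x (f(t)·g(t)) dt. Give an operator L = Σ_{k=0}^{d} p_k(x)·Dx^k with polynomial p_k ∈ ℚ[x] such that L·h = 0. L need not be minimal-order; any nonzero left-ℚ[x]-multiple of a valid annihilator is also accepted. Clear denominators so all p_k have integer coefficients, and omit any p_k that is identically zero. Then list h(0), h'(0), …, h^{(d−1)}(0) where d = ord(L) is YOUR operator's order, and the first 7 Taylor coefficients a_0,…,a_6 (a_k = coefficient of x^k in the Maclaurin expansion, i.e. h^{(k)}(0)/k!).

L = 8·Dx + 24·x·Dx^2 + (-1 - 2·x + 8·x^2)·Dx^3  (order 3).
h: a_k = 0, 0, -16, 0, -128/3, 512/15, -9728/45, …
ICs: h(0) = 0, h′(0) = 0, h′′(0) = -32.

f: a_k = 4, 8, 16, 32, 64, 128, 256, …
g: a_k = 0, -8, 16, -128/3, 128, -2048/5, 4096/3, …
Sym-product of L_f,L_g gives L₀ (≤ ord 2).
h=∫h₀ ⇒ L = L₀·Dx.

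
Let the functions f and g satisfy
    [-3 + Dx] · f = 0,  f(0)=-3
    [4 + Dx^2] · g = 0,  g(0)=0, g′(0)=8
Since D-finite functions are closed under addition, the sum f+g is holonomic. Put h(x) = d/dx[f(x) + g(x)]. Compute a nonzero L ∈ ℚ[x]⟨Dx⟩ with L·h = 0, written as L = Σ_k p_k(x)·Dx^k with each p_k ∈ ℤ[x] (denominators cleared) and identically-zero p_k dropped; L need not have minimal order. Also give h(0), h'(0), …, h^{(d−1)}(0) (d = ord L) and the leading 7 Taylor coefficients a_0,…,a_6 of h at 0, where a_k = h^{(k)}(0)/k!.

L = 12 - 4·Dx + 3·Dx^2 - Dx^3  (order 3).
h: a_k = -1, -27, -113/2, -81/2, -601/24, -729/40, -7073/720, …
ICs: h(0) = -1, h′(0) = -27, h′′(0) = -113.

f: a_k = -3, -9, -27/2, -27/2, -81/8, -243/40, -243/80, …
g: a_k = 0, 8, 0, -16/3, 0, 16/15, 0, …
h₀=f+g: left-lcm gives L₀, ord ≤ 3.
Derive L from L₀ (diff closure).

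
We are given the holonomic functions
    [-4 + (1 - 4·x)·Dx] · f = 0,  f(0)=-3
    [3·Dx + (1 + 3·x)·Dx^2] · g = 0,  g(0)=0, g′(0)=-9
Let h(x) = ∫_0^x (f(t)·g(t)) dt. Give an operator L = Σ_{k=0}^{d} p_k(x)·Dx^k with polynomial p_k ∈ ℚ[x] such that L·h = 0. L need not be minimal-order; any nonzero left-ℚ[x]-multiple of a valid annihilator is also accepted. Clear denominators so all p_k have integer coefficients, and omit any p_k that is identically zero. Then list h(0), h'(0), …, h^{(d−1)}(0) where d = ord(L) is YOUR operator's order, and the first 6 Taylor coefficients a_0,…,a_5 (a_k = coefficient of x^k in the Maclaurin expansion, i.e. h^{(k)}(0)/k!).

L = 12·Dx + (5 + 36·x)·Dx^2 + (-1 + x + 12·x^2)·Dx^3  (order 3).
h: a_k = 0, 0, 27/2, 45/2, 351/4, 4887/20, …
ICs: h(0) = 0, h′(0) = 0, h′′(0) = 27.

f: a_k = -3, -12, -48, -192, -768, -3072, …
g: a_k = 0, -9, 27/2, -27, 243/4, -729/5, …
h₀=f·g: eliminate ⇒ L₀, order ≤ 1·2.
h=∫₀ˣh₀: take L = L₀·Dx.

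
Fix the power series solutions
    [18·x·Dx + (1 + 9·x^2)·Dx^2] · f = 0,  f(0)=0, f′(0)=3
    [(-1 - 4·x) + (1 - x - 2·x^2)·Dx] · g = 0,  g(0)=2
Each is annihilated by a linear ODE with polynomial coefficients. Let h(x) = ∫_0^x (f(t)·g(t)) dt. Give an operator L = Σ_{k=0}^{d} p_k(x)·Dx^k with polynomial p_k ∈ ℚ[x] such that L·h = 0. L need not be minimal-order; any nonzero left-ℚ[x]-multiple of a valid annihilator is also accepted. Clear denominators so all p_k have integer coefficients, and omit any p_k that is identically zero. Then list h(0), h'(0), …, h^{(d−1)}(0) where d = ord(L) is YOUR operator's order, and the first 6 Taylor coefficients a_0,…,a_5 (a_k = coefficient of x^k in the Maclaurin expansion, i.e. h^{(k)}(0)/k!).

f: a_k = 0, 3, 0, -9, 0, 243/5, …
g: a_k = 2, 2, 6, 10, 22, 42, …
L₀ := L_f ⊗_s L_g (sym. prod.), ord ≤ 2.
h=∫h₀ ⇒ L = L₀·Dx.
L = (4 + 18·x + 108·x^2)·Dx + (2 - 10·x + 36·x^2 + 108·x^3)·Dx^2 + (-1 + x - 7·x^2 + 9·x^3 + 18·x^4)·Dx^3  (order 3).
h: a_k = 0, 0, 3, 2, 0, 12/5, …
ICs: h(0) = 0, h′(0) = 0, h′′(0) = 6.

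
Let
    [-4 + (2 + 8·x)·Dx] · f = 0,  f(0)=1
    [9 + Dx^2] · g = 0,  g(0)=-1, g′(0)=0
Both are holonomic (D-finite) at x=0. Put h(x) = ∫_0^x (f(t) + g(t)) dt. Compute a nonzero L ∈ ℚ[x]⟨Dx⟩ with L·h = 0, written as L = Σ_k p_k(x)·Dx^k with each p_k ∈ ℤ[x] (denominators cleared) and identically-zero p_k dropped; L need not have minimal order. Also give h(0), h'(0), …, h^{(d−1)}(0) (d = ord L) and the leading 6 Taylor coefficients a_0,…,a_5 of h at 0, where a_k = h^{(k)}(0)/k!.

L = (-378 - 1296·x - 2592·x^2)·Dx + (45 + 828·x + 3888·x^2 + 5184·x^3)·Dx^2 + (-42 - 144·x - 288·x^2)·Dx^3 + (5 + 92·x + 432·x^2 + 576·x^3)·Dx^4  (order 4).
h: a_k = 0, 0, 1, 5/6, 1, -107/40, …
ICs: h(0) = 0, h′(0) = 0, h′′(0) = 2, h′′′(0) = 5.

f: a_k = 1, 2, -2, 4, -10, 28, …
g: a_k = -1, 0, 9/2, 0, -27/8, 0, …
f+g: L₀ = lclm(L_f,L_g), ord ≤ 1+2.
h=∫₀ˣh₀: take L = L₀·Dx.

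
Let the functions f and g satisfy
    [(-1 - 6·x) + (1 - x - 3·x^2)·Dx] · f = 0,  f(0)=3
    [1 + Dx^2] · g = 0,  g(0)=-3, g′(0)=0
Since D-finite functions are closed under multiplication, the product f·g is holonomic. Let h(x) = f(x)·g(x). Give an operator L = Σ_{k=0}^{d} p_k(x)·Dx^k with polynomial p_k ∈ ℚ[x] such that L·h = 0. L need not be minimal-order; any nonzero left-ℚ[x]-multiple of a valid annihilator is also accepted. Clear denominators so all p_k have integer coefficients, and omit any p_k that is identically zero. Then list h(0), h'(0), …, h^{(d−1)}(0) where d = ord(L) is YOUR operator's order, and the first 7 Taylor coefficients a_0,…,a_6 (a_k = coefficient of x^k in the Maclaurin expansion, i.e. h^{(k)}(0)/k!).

f: a_k = 3, 3, 12, 21, 57, 120, 291, …
g: a_k = -3, 0, 3/2, 0, -1/8, 0, 1/240, …
L₀ := L_f ⊗_s L_g (sym. prod.), ord ≤ 2.
L = (5 + x + 3·x^2) + (2 + 12·x)·Dx + (-1 + x + 3·x^2)·Dx^2  (order 2).
h: a_k = -9, -9, -63/2, -117/2, -1227/8, -2631/8, -63119/80, …
ICs: h(0) = -9, h′(0) = -9.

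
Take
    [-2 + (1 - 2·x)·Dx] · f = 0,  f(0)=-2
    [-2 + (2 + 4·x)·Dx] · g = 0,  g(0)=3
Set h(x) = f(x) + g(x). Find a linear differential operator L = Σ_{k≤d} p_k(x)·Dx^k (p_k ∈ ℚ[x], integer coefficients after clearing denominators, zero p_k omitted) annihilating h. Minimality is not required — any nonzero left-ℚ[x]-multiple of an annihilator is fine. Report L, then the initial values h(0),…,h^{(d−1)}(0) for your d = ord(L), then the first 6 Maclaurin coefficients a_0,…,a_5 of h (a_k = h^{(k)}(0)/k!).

f: a_k = -2, -4, -8, -16, -32, -64, …
g: a_k = 3, 3, -3/2, 3/2, -15/8, 21/8, …
f+g: L₀ = lclm(L_f,L_g), ord ≤ 1+1.
L = (-10 - 12·x) + (9 + 28·x + 36·x^2)·Dx + (-1 - 6·x + 4·x^2 + 24·x^3)·Dx^2  (order 2).
h: a_k = 1, -1, -19/2, -29/2, -271/8, -491/8, …
ICs: h(0) = 1, h′(0) = -1.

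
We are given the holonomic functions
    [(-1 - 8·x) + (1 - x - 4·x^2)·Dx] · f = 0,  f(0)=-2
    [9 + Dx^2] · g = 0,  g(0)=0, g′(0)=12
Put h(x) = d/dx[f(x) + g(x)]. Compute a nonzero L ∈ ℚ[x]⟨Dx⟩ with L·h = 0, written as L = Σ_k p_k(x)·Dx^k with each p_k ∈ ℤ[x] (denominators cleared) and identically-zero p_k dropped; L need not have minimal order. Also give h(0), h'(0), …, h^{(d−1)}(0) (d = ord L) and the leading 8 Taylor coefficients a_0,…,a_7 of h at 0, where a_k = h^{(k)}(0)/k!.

L = (2358 + 13068·x + 57006·x^2 + 38520·x^3 + 83520·x^4 + 31104·x^5 + 41472·x^6) + (-189 - 1413·x + 1251·x^2 + 4203·x^3 + 5580·x^4 + 11952·x^5 + 12096·x^6 + 13824·x^7)·Dx + (262 + 1452·x + 6334·x^2 + 4280·x^3 + 9280·x^4 + 3456·x^5 + 4608·x^6)·Dx^2 + (-21 - 157·x + 139·x^2 + 467·x^3 + 620·x^4 + 1328·x^5 + 1344·x^6 + 1536·x^7)·Dx^3  (order 3).
h: a_k = 10, -20, -108, -232, -1219/2, -2172, -123723/20, -18640, …
ICs: h(0) = 10, h′(0) = -20, h′′(0) = -216.

f: a_k = -2, -2, -10, -18, -58, -130, -362, -882, …
g: a_k = 0, 12, 0, -18, 0, 81/10, 0, -243/140, …
Sum ⇒ L₀ = lclm(L_f,L_g) in ℚ(x)⟨Dx⟩.
Derive L from L₀ (diff closure).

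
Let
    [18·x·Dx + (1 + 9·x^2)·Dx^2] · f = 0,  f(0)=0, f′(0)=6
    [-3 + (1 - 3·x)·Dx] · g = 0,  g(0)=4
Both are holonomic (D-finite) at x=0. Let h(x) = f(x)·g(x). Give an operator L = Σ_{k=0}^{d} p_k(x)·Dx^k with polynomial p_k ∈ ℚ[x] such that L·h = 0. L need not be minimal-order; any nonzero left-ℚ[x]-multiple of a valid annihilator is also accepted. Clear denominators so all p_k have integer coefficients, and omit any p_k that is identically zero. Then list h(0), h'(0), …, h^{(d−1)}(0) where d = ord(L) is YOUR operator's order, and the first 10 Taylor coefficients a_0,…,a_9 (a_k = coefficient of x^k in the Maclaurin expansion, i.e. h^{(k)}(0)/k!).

L = 54·x + (6 - 18·x + 108·x^2)·Dx + (-1 + 3·x - 9·x^2 + 27·x^3)·Dx^2  (order 2).
h: a_k = 0, 24, 72, 144, 432, 8424/5, 25272/5, 443232/35, 1329696/35, 4601448/35, …
ICs: h(0) = 0, h′(0) = 24.

f: a_k = 0, 6, 0, -18, 0, 486/5, 0, -4374/7, 0, 4374, …
g: a_k = 4, 12, 36, 108, 324, 972, 2916, 8748, 26244, 78732, …
h₀=f·g: eliminate ⇒ L₀, order ≤ 2·1.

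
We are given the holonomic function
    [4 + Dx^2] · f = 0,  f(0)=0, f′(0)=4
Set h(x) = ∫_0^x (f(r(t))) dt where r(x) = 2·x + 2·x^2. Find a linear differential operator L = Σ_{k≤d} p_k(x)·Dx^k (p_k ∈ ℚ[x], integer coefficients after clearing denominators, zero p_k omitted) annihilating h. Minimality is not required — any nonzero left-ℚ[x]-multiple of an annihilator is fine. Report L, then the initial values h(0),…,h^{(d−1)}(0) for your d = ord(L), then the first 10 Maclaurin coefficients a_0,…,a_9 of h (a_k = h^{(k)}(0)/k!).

f: a_k = 0, 4, 0, -8/3, 0, 8/15, 0, -16/315, 0, 8/2835, …
h₀=f(r): pull back L_f along r ⇒ L₀.
Integrate: L := L₀·Dx.
L = (16 + 96·x + 192·x^2 + 128·x^3)·Dx - 2·Dx^2 + (1 + 2·x)·Dx^3  (order 3).
h: a_k = 0, 0, 4, 8/3, -16/3, -64/5, -352/45, 64/7, 6464/315, 5632/405, …
ICs: h(0) = 0, h′(0) = 0, h′′(0) = 8.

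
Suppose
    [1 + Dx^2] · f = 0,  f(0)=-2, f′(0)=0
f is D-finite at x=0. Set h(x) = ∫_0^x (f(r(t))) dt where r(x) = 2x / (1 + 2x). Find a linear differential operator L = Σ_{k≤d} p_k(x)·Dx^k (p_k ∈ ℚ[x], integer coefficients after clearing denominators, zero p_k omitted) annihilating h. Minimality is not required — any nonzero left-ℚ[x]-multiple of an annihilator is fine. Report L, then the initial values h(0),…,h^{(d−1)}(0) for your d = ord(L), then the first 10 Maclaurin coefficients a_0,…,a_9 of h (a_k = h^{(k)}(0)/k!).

L = 4·Dx + (4 + 24·x + 48·x^2 + 32·x^3)·Dx^2 + (1 + 8·x + 24·x^2 + 32·x^3 + 16·x^4)·Dx^3  (order 3).
h: a_k = 0, -2, 0, 4/3, -4, 28/3, -176/9, 12008/315, -348/5, 66796/567, …
ICs: h(0) = 0, h′(0) = -2, h′′(0) = 0.

f: a_k = -2, 0, 1, 0, -1/12, 0, 1/360, 0, -1/20160, 0, …
L₀ from L_f via x↦r, Dx↦r'^{-1}Dx.
h=∫h₀ ⇒ L = L₀·Dx.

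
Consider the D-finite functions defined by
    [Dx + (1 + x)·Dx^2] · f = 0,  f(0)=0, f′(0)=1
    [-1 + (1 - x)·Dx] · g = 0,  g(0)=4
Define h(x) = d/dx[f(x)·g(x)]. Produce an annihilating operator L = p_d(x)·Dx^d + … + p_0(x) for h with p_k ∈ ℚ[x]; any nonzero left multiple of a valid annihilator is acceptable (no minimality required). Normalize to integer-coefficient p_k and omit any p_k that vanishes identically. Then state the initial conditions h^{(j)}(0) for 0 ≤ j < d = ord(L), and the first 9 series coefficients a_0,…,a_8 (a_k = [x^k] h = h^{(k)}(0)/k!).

f: a_k = 0, 1, -1/2, 1/3, -1/4, 1/5, -1/6, 1/7, -1/8, …
g: a_k = 4, 4, 4, 4, 4, 4, 4, 4, 4, …
f·g: L₀ = L_f ⊗_s L_g, ord ≤ 2·1.
Differentiate: ansatz ord ≤ ord L₀ ⇒ L.
L = 4 + (1 + 5·x)·Dx + (-1 + x^2)·Dx^2  (order 2).
h: a_k = 4, 4, 10, 28/3, 47/3, 74/5, 319/15, 2132/105, 1879/70, …
ICs: h(0) = 4, h′(0) = 4.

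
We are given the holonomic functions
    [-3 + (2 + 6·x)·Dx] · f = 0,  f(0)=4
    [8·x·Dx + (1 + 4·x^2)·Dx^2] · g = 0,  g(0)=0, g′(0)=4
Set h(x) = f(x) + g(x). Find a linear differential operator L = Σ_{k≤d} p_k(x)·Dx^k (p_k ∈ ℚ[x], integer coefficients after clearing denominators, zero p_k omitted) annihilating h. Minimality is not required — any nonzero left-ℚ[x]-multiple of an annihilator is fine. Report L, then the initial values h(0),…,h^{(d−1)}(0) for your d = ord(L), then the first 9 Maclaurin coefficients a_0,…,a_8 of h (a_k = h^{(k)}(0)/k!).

L = (-48 - 360·x + 576·x^2 + 864·x^3)·Dx + (-59 - 192·x - 120·x^2 + 2304·x^3 + 3024·x^4)·Dx^2 + (-6 + 14·x + 144·x^2 + 272·x^3 + 672·x^4 + 864·x^5)·Dx^3  (order 3).
h: a_k = 4, 10, -9/2, 17/12, -405/32, 12601/320, -15309/256, 374125/3584, -2814669/8192, …
ICs: h(0) = 4, h′(0) = 10, h′′(0) = -9.

f: a_k = 4, 6, -9/2, 27/4, -405/32, 1701/64, -15309/256, 72171/512, -2814669/8192, …
g: a_k = 0, 4, 0, -16/3, 0, 64/5, 0, -256/7, 0, …
L₀ := lclm(L_f,L_g); ord L₀ ≤ 1+2.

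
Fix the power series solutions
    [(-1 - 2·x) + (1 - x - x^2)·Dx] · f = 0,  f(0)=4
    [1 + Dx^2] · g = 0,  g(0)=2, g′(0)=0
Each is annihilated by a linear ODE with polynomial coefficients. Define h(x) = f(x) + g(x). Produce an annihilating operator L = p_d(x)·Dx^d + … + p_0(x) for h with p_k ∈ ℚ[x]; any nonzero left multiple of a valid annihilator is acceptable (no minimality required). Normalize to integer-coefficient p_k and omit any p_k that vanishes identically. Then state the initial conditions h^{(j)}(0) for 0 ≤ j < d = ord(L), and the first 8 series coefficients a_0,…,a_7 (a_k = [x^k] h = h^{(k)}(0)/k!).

f: a_k = 4, 4, 8, 12, 20, 32, 52, 84, …
g: a_k = 2, 0, -1, 0, 1/12, 0, -1/360, 0, …
L₀ := lclm(L_f,L_g); ord L₀ ≤ 1+2.
L = (19 + 48·x + 31·x^2 + 24·x^3 + 5·x^4 + 2·x^5) + (-5 + x + 4·x^2 + 7·x^3 + 6·x^4 + 3·x^5 + x^6)·Dx + (19 + 48·x + 31·x^2 + 24·x^3 + 5·x^4 + 2·x^5)·Dx^2 + (-5 + x + 4·x^2 + 7·x^3 + 6·x^4 + 3·x^5 + x^6)·Dx^3  (order 3).
h: a_k = 6, 4, 7, 12, 241/12, 32, 18719/360, 84, …
ICs: h(0) = 6, h′(0) = 4, h′′(0) = 14.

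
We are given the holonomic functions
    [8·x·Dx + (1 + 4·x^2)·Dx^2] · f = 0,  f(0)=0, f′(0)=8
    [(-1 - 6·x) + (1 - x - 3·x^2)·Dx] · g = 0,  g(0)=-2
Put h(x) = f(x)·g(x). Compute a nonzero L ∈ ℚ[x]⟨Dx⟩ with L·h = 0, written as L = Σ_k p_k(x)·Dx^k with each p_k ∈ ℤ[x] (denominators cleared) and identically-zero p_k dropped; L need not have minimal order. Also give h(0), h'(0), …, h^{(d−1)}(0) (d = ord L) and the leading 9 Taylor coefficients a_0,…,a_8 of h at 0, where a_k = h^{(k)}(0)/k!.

f: a_k = 0, 8, 0, -32/3, 0, 128/5, 0, -512/7, 0, …
g: a_k = -2, -2, -8, -14, -38, -80, -194, -434, -1016, …
h₀=f·g: eliminate ⇒ L₀, order ≤ 2·1.
L = (6 + 8·x + 72·x^2) + (2 + 4·x + 16·x^2 + 72·x^3)·Dx + (-1 + x - x^2 + 4·x^3 + 12·x^4)·Dx^2  (order 2).
h: a_k = 0, -16, -16, -128/3, -272/3, -4048/15, -8128/15, -126544/105, -297232/105, …
ICs: h(0) = 0, h′(0) = -16.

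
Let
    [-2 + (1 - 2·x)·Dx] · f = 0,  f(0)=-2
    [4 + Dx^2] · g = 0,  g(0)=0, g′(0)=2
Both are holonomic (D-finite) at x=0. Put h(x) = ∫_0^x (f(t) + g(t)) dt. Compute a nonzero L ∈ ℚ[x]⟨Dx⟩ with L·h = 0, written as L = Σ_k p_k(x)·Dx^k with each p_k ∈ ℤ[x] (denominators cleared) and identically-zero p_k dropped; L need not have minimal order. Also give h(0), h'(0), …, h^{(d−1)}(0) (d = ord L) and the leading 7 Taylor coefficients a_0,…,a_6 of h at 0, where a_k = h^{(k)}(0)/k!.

f: a_k = -2, -4, -8, -16, -32, -64, -128, …
g: a_k = 0, 2, 0, -4/3, 0, 4/15, 0, …
L₀ := lclm(L_f,L_g); ord L₀ ≤ 1+2.
h=∫₀ˣh₀: take L = L₀·Dx.
L = (56 - 32·x + 32·x^2)·Dx + (-12 + 40·x - 48·x^2 + 32·x^3)·Dx^2 + (14 - 8·x + 8·x^2)·Dx^3 + (-3 + 10·x - 12·x^2 + 8·x^3)·Dx^4  (order 4).
h: a_k = 0, -2, -1, -8/3, -13/3, -32/5, -478/45, …
ICs: h(0) = 0, h′(0) = -2, h′′(0) = -2, h′′′(0) = -16.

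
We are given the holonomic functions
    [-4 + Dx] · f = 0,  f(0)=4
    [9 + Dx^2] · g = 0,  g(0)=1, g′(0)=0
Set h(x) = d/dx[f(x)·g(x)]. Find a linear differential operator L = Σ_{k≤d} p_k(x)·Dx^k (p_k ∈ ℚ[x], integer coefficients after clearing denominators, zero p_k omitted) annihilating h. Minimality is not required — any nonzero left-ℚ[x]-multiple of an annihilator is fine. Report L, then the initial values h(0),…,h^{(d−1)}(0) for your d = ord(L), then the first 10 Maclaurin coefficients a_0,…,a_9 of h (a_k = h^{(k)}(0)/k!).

L = 25 - 8·Dx + Dx^2  (order 2).
h: a_k = 16, 28, -88, -1054/3, -1558/3, -11753/30, -4031/45, 164833/1260, 430441/2520, 1379041/12960, …
ICs: h(0) = 16, h′(0) = 28.

f: a_k = 4, 16, 32, 128/3, 128/3, 512/15, 1024/45, 4096/315, 2048/315, 8192/2835, …
g: a_k = 1, 0, -9/2, 0, 27/8, 0, -81/80, 0, 729/4480, 0, …
h₀=f·g: eliminate ⇒ L₀, order ≤ 1·2.
h₀' ⇒ L via d/dx closure of L₀.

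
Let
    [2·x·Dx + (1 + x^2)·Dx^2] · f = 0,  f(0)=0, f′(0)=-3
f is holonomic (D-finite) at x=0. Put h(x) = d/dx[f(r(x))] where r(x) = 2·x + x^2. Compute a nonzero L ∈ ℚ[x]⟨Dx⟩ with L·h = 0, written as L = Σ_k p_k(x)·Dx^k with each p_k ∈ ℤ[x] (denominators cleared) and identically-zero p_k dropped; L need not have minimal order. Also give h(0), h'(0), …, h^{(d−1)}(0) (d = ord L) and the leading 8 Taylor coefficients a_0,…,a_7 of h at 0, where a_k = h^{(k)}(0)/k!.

L = (-1 + 8·x + 16·x^2 + 12·x^3 + 3·x^4) + (1 + x + 4·x^2 + 8·x^3 + 5·x^4 + x^5)·Dx  (order 1).
h: a_k = -6, -6, 24, 48, -66, -282, 48, 1344, …
ICs: h(0) = -6.

f: a_k = 0, -3, 0, 1, 0, -3/5, 0, 3/7, …
Substitute x→r, Dx→(1/r')Dx; clear ⇒ L₀.
Differentiate: ansatz ord ≤ ord L₀ ⇒ L.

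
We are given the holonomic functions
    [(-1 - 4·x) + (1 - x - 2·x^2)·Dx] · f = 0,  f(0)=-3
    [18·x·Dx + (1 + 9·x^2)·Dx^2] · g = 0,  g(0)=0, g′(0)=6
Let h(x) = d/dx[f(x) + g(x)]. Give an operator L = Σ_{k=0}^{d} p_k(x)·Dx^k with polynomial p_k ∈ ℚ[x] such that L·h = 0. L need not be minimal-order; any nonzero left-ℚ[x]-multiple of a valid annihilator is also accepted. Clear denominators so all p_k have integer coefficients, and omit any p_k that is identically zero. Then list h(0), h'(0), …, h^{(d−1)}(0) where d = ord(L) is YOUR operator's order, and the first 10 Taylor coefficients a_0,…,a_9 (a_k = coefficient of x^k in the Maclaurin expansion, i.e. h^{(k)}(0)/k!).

f: a_k = -3, -3, -9, -15, -33, -63, -129, -255, -513, -1023, …
g: a_k = 0, 6, 0, -18, 0, 486/5, 0, -4374/7, 0, 4374, …
Sum ⇒ L₀ = lclm(L_f,L_g) in ℚ(x)⟨Dx⟩.
Derive L from L₀ (diff closure).
L = (-18 + 72·x + 918·x^2 + 1872·x^3 + 4608·x^4 + 1296·x^6) + (8 + 30·x + 278·x^3 + 1788·x^4 + 3216·x^5 + 324·x^6 + 1296·x^7)·Dx + (-1 - 4·x - 24·x^2 - 4·x^3 - 103·x^4 + 300·x^5 + 312·x^6 + 108·x^7 + 216·x^8)·Dx^2  (order 2).
h: a_k = 3, -18, -99, -132, 171, -774, -6159, -4104, 30159, -20490, …
ICs: h(0) = 3, h′(0) = -18.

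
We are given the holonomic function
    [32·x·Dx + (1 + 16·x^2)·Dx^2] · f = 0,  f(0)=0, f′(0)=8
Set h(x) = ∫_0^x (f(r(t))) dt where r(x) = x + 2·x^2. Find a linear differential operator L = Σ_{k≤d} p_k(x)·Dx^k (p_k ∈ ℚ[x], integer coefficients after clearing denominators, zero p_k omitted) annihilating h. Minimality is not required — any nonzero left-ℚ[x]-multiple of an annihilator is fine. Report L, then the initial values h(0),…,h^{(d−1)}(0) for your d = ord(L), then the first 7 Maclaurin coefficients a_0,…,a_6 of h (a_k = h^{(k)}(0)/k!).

f: a_k = 0, 8, 0, -128/3, 0, 2048/5, 0, …
h₀=f(r): pull back L_f along r ⇒ L₀.
h=∫h₀ ⇒ L = L₀·Dx.
L = (-4 + 32·x + 256·x^2 + 768·x^3 + 768·x^4)·Dx^2 + (1 + 4·x + 16·x^2 + 128·x^3 + 320·x^4 + 256·x^5)·Dx^3  (order 3).
h: a_k = 0, 0, 4, 16/3, -32/3, -256/5, -256/15, …
ICs: h(0) = 0, h′(0) = 0, h′′(0) = 8.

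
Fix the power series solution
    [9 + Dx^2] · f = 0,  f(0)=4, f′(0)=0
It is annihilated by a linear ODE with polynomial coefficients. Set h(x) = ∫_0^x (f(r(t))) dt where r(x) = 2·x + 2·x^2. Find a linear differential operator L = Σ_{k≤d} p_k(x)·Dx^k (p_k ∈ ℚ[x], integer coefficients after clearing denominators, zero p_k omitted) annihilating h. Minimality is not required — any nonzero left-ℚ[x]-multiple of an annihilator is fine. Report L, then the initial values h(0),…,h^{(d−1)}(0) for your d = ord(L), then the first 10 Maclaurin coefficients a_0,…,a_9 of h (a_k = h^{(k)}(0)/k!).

f: a_k = 4, 0, -18, 0, 27/2, 0, -81/20, 0, 729/1120, 0, …
h₀=f(r): pull back L_f along r ⇒ L₀.
h=∫₀ˣh₀: take L = L₀·Dx.
L = (36 + 216·x + 432·x^2 + 288·x^3)·Dx - 2·Dx^2 + (1 + 2·x)·Dx^3  (order 3).
h: a_k = 0, 4, 0, -24, -36, 144/5, 144, 5184/35, -432/5, -13632/35, …
ICs: h(0) = 0, h′(0) = 4, h′′(0) = 0.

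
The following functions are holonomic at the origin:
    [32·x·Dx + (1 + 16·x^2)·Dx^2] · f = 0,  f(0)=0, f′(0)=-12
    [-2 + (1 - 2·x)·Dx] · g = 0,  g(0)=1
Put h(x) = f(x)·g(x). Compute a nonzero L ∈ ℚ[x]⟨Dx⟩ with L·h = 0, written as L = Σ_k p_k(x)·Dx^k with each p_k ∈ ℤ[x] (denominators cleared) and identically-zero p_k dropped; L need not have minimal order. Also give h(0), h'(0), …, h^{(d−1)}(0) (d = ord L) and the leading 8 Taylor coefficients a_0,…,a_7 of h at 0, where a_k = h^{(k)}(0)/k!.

L = 64·x + (4 - 32·x + 128·x^2)·Dx + (-1 + 2·x - 16·x^2 + 32·x^3)·Dx^2  (order 2).
h: a_k = 0, -12, -24, 16, 32, -2752/5, -5504/5, 168704/35, …
ICs: h(0) = 0, h′(0) = -12.

f: a_k = 0, -12, 0, 64, 0, -3072/5, 0, 49152/7, …
g: a_k = 1, 2, 4, 8, 16, 32, 64, 128, …
Product ⇒ symmetric product L₀, ord ≤ 2.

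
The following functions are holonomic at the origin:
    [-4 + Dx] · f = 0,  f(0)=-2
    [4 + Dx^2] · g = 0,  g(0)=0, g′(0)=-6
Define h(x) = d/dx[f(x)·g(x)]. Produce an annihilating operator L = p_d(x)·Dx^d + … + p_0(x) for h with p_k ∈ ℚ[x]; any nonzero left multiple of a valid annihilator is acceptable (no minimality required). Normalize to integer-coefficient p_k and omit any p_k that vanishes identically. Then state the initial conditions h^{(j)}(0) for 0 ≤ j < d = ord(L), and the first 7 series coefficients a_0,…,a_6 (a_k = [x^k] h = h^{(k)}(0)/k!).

f: a_k = -2, -8, -16, -64/3, -64/3, -256/15, -512/45, …
g: a_k = 0, -6, 0, 4, 0, -4/5, 0, …
Sym-product of L_f,L_g gives L₀ (≤ ord 2).
Derive L from L₀ (diff closure).
L = 20 - 8·Dx + Dx^2  (order 2).
h: a_k = 12, 96, 264, 384, 328, 704/5, -464/15, …
ICs: h(0) = 12, h′(0) = 96.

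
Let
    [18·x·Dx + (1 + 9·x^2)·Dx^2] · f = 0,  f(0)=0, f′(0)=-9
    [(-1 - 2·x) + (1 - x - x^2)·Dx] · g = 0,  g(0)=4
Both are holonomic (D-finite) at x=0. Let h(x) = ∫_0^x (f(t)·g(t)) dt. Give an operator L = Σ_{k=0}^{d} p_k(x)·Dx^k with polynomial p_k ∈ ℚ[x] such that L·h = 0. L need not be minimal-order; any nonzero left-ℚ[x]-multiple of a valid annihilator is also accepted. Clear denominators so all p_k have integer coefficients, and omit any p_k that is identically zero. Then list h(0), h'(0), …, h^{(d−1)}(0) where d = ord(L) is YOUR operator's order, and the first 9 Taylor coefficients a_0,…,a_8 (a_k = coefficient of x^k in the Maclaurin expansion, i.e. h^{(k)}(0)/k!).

f: a_k = 0, -9, 0, 27, 0, -729/5, 0, 6561/7, 0, …
g: a_k = 4, 4, 8, 12, 20, 32, 52, 84, 136, …
f·g: L₀ = L_f ⊗_s L_g, ord ≤ 2·1.
∫: right-multiply L₀ by Dx.
L = (2 + 18·x + 54·x^2)·Dx + (2 - 14·x + 36·x^2 + 54·x^3)·Dx^2 + (-1 + x - 8·x^2 + 9·x^3 + 9·x^4)·Dx^3  (order 3).
h: a_k = 0, 0, -18, -12, 9, 0, -456/5, -2736/35, 23229/70, …
ICs: h(0) = 0, h′(0) = 0, h′′(0) = -36.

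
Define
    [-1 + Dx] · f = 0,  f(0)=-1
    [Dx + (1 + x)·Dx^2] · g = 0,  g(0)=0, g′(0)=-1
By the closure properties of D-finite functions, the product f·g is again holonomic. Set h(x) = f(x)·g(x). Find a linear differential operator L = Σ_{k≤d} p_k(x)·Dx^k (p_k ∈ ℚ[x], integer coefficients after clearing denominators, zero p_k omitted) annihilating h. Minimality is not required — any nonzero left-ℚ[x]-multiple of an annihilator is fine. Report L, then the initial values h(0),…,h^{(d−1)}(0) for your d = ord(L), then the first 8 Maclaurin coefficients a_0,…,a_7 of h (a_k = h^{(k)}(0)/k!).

L = x + (-1 - 2·x)·Dx + (1 + x)·Dx^2  (order 2).
h: a_k = 0, 1, 1/2, 1/3, 0, 3/40, -7/144, 23/504, …
ICs: h(0) = 0, h′(0) = 1.

f: a_k = -1, -1, -1/2, -1/6, -1/24, -1/120, -1/720, -1/5040, …
g: a_k = 0, -1, 1/2, -1/3, 1/4, -1/5, 1/6, -1/7, …
Sym-product of L_f,L_g gives L₀ (≤ ord 2).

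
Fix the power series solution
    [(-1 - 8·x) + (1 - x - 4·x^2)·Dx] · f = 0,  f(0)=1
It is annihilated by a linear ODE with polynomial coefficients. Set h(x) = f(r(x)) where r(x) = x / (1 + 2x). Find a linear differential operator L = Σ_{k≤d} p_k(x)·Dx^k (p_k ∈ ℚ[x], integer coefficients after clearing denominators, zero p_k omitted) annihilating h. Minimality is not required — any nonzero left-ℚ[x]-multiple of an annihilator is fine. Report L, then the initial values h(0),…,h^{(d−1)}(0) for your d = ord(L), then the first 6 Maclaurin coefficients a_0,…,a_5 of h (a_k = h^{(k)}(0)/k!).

L = (1 + 10·x) + (-1 - 5·x - 4·x^2 + 4·x^3)·Dx  (order 1).
h: a_k = 1, 1, 3, -7, 27, -95, …
ICs: h(0) = 1.

f: a_k = 1, 1, 5, 9, 29, 65, …
Substitute x→r, Dx→(1/r')Dx; clear ⇒ L₀.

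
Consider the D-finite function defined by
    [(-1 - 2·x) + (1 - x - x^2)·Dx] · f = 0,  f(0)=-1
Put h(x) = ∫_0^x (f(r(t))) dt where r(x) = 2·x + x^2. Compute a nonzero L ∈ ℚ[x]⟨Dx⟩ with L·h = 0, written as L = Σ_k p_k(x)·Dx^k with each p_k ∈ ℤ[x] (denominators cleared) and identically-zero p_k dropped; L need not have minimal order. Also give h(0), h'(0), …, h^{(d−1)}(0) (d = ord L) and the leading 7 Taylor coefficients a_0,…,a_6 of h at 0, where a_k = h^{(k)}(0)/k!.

f: a_k = -1, -1, -2, -3, -5, -8, -13, …
L₀ from L_f via x↦r, Dx↦r'^{-1}Dx.
h=∫₀ˣh₀: take L = L₀·Dx.
L = (2 + 10·x + 12·x^2 + 4·x^3)·Dx + (-1 + 2·x + 5·x^2 + 4·x^3 + x^4)·Dx^2  (order 2).
h: a_k = 0, -1, -1, -3, -8, -118/5, -217/3, …
ICs: h(0) = 0, h′(0) = -1.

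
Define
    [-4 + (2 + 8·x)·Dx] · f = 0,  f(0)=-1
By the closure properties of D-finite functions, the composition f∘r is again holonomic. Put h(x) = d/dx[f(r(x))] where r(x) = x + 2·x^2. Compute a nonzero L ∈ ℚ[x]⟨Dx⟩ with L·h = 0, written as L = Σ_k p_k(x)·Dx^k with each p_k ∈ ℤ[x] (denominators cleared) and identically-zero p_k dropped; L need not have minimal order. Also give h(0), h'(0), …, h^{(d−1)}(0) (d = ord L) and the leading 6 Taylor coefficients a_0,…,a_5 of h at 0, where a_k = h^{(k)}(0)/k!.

f: a_k = -1, -2, 2, -4, 10, -28, …
f∘r: x↦r, Dx↦Dx/r' in L_f ⇒ L₀.
Derive L from L₀ (diff closure).
L = 2 + (-1 - 8·x - 24·x^2 - 32·x^3)·Dx  (order 1).
h: a_k = -2, -4, 12, -24, 20, 72, …
ICs: h(0) = -2.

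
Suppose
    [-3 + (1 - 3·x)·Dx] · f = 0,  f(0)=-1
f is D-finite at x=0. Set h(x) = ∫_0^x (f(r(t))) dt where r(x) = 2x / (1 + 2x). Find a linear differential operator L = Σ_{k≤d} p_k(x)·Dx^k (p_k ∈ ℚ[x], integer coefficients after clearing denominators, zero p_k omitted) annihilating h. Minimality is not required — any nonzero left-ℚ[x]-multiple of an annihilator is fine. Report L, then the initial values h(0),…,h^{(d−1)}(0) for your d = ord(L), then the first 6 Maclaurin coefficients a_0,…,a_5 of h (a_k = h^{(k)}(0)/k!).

L = 6·Dx + (-1 + 2·x + 8·x^2)·Dx^2  (order 2).
h: a_k = 0, -1, -3, -8, -24, -384/5, …
ICs: h(0) = 0, h′(0) = -1.

f: a_k = -1, -3, -9, -27, -81, -243, …
f∘r: x↦r, Dx↦Dx/r' in L_f ⇒ L₀.
∫: right-multiply L₀ by Dx.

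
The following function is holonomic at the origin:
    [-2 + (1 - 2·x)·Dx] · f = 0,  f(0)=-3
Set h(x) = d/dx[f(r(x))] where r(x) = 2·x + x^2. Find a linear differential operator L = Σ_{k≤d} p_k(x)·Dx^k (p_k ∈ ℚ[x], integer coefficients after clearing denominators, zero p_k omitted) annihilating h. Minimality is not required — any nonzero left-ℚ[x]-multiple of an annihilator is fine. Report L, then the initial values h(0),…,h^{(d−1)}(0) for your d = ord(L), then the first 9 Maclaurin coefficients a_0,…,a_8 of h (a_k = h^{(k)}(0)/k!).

L = (9 + 12·x + 6·x^2) + (-1 + 3·x + 6·x^2 + 2·x^3)·Dx  (order 1).
h: a_k = -12, -108, -720, -4272, -23760, -126864, -658560, -3348864, -16763328, …
ICs: h(0) = -12.

f: a_k = -3, -6, -12, -24, -48, -96, -192, -384, -768, …
Change of var in L_f (x↦r) gives L₀.
Differentiate: ansatz ord ≤ ord L₀ ⇒ L.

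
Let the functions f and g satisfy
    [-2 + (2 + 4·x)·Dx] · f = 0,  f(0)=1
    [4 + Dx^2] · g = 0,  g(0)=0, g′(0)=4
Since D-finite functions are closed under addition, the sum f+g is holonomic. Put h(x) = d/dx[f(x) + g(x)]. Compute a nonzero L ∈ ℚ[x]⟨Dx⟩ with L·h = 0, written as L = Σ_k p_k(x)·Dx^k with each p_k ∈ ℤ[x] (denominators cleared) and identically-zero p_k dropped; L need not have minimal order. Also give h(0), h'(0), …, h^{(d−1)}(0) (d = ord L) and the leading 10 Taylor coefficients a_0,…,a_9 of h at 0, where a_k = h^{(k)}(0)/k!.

L = (-76 - 64·x - 64·x^2) + (-28 - 120·x - 192·x^2 - 128·x^3)·Dx + (-19 - 16·x - 16·x^2)·Dx^2 + (-7 - 30·x - 48·x^2 - 32·x^3)·Dx^3  (order 3).
h: a_k = 5, -1, -13/2, -5/2, 169/24, -63/8, 10139/720, -429/16, 2028049/40320, -12155/128, …
ICs: h(0) = 5, h′(0) = -1, h′′(0) = -13.

f: a_k = 1, 1, -1/2, 1/2, -5/8, 7/8, -21/16, 33/16, -429/128, 715/128, …
g: a_k = 0, 4, 0, -8/3, 0, 8/15, 0, -16/315, 0, 8/2835, …
f+g: L₀ = lclm(L_f,L_g), ord ≤ 1+2.
h=h₀': d/dx-closure on L₀ ⇒ L.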